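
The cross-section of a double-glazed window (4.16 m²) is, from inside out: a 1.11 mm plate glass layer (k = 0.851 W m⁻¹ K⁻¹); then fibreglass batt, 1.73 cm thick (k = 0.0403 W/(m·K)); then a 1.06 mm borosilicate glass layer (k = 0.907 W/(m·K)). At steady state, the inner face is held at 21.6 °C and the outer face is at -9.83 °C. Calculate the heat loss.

Treat each layer as a resistance in series:
  R_plate glass = L/(kA) = 0.00111/(0.851·4.16) = 3.135×10^-4 K/W
  R_fibreglass batt = L/(kA) = 0.0173/(0.0403·4.16) = 0.1032 K/W
  R_borosilicate glass = L/(kA) = 0.00106/(0.907·4.16) = 2.809×10^-4 K/W
ΣR = 3.135×10^-4 + 0.1032 + 2.809×10^-4 = 0.1038 K/W
Q = ΔT/ΣR = (21.6 °C − -9.83 °C)/0.1038 = 303 W

Q = 303 W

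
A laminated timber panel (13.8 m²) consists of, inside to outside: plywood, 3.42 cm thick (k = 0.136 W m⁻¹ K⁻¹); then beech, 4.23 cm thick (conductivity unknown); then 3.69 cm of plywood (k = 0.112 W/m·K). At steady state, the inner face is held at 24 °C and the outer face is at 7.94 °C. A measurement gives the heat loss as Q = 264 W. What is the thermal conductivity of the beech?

ΣR = ΔT/Q = |24 − 7.94|/264 = 0.06083 K/W
Known resistances:
  R_plywood = L/(kA) = 0.0342/(0.136·13.8) = 0.01822 K/W
  R_plywood = L/(kA) = 0.0369/(0.112·13.8) = 0.02387 K/W
R_beech = ΣR − ΣR_known = 0.06083 − 0.04209 = 0.01874 K/W
L/(kA) = 0.01874 ⇒ k = 0.0423/(0.01874·13.8) = 0.164 W/m·K

k = 0.164 W/m·K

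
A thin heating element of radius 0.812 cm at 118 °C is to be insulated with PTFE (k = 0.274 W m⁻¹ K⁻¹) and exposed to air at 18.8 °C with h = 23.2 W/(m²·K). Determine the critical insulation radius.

r_cr = 1.18 cm

For a cylinder, r_cr = k_ins/h = 0.274/23.2 = 0.0118 m = 1.18 cm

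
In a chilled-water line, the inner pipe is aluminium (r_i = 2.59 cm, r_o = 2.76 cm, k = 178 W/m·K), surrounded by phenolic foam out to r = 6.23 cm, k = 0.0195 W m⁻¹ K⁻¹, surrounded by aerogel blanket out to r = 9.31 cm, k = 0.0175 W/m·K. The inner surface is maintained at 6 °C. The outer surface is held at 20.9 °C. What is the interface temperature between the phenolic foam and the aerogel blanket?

Series thermal resistances, inner to outer:
  R'_aluminium = ln(0.0276/0.0259)/(2πk) = 0.06357/(2π·178) = 5.684×10^-5 m·K/W
  R'_phenolic foam = ln(0.0623/0.0276)/(2πk) = 0.8141/(2π·0.0195) = 6.645 m·K/W
  R'_aerogel blanket = ln(0.0931/0.0623)/(2πk) = 0.4017/(2π·0.0175) = 3.653 m·K/W
ΣR = 5.684×10^-5 + 6.645 + 3.653 = 10.30 m·K/W
Q' = ΔT/ΣR = (6 °C − 20.9 °C)/10.30 = -1.447 W/m
From the inner boundary to the phenolic foam/aerogel blanket interface, ΣR_partial = 6.645 m·K/W.
T_interface = T_in − Q'·ΣR_partial = 6 °C − (-1.447)(6.645) = 15.6 °C

T = 15.6 °C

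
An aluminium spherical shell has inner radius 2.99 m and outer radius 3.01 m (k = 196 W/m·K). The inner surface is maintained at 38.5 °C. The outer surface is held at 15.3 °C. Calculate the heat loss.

Q = 25700 kW

Q = 4πk·ΔT/(1/r₁ − 1/r₂) = 4π × 196 × 23.2 / (1/2.99 − 1/3.01) = 2.57×10^7 W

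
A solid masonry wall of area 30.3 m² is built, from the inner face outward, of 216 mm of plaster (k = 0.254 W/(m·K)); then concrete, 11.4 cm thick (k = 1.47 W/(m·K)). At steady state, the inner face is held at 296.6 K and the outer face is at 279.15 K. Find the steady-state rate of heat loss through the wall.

Series thermal resistances, inner to outer:
  R_plaster = L/(kA) = 0.216/(0.254·30.3) = 0.02807 K/W
  R_concrete = L/(kA) = 0.114/(1.47·30.3) = 0.002559 K/W
ΣR = 0.02807 + 0.002559 = 0.03063 K/W
Q = ΔT/ΣR = (296.6 K − 279.15 K)/0.03063 = 570 W

Q = 570 W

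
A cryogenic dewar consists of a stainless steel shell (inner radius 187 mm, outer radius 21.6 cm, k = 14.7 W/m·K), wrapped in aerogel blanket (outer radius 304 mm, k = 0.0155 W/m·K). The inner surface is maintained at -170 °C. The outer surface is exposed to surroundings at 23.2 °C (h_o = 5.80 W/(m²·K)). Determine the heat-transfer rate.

Resistance network (inner→outer):
  R_stainless steel = (1/0.187 − 1/0.216)/(4πk) = 0.7180/(4π·14.7) = 0.003887 K/W
  R_aerogel blanket = (1/0.216 − 1/0.304)/(4πk) = 1.340/(4π·0.0155) = 6.880 K/W
  R_conv,out = 1/(4πr²h) = 1/(4π·0.304²·5.80) = 0.1485 K/W
ΣR = 0.003887 + 6.880 + 0.1485 = 7.032 K/W
Q = ΔT/ΣR = (-170 °C − 23.2 °C)/7.032 = -27.5 W
(Negative Q ⇒ heat flows inward; heat gain = 27.5 W.)

Q = 27.5 W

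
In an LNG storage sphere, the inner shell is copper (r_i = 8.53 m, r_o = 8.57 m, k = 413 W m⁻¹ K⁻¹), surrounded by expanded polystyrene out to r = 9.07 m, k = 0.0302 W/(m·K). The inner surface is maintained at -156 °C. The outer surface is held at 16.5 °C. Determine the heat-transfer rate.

Resistance network (inner→outer):
  R_copper = (1/8.53 − 1/8.57)/(4πk) = 5.472×10^-4/(4π·413) = 1.054×10^-7 K/W
  R_expanded polystyrene = (1/8.57 − 1/9.07)/(4πk) = 0.006433/(4π·0.0302) = 0.01695 K/W
ΣR = 1.054×10^-7 + 0.01695 = 0.01695 K/W
Q = ΔT/ΣR = (-156 °C − 16.5 °C)/0.01695 = -10200 W
(Negative Q ⇒ heat flows inward; heat gain = 10200 W.)

Q = 10200 W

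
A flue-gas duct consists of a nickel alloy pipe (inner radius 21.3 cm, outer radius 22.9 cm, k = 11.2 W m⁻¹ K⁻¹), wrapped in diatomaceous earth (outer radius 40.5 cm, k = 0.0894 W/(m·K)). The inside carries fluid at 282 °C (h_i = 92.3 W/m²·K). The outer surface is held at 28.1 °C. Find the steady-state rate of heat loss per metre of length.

Q' = 248 W/m

Treat each layer as a resistance in series:
  R'_conv,in = 1/(2πr h) = 1/(2π·0.213·92.3) = 0.008095 m·K/W
  R'_nickel alloy = ln(0.229/0.213)/(2πk) = 0.07243/(2π·11.2) = 0.001029 m·K/W
  R'_diatomaceous earth = ln(0.405/0.229)/(2πk) = 0.5702/(2π·0.0894) = 1.015 m·K/W
ΣR = 0.008095 + 0.001029 + 1.015 = 1.024 m·K/W
Q' = ΔT/ΣR = (282 °C − 28.1 °C)/1.024 = 248 W/m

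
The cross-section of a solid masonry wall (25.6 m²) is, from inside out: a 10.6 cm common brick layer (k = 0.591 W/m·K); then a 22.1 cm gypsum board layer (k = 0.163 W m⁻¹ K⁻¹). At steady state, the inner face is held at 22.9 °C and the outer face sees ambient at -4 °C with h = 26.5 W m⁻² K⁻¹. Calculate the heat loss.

Q = 438 W

Series thermal resistances, inner to outer:
  R_common brick = L/(kA) = 0.106/(0.591·25.6) = 0.007006 K/W
  R_gypsum board = L/(kA) = 0.221/(0.163·25.6) = 0.05296 K/W
  R_conv,out = 1/(hA) = 1/(26.5·25.6) = 0.001474 K/W
ΣR = 0.007006 + 0.05296 + 0.001474 = 0.06144 K/W
Q = ΔT/ΣR = (22.9 °C − -4 °C)/0.06144 = 438 W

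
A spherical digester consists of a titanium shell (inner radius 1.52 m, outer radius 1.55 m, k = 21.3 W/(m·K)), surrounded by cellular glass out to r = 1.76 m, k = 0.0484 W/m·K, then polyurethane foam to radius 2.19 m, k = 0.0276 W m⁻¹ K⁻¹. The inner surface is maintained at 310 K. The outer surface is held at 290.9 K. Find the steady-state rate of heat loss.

Treat each layer as a resistance in series:
  R_titanium = (1/1.52 − 1/1.55)/(4πk) = 0.01273/(4π·21.3) = 4.757×10^-5 K/W
  R_cellular glass = (1/1.55 − 1/1.76)/(4πk) = 0.07698/(4π·0.0484) = 0.1266 K/W
  R_polyurethane foam = (1/1.76 − 1/2.19)/(4πk) = 0.1116/(4π·0.0276) = 0.3217 K/W
ΣR = 4.757×10^-5 + 0.1266 + 0.3217 = 0.4483 K/W
Q = ΔT/ΣR = (310 K − 290.9 K)/0.4483 = 42.6 W

Q = 42.6 W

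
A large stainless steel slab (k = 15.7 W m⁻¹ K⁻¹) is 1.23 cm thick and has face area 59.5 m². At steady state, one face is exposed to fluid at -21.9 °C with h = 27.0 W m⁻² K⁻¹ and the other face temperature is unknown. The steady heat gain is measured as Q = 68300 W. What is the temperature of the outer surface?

Sum the resistances:
  R_conv,in = 1/(hA) = 1/(27.0·59.5) = 6.225×10^-4 K/W
  R_stainless steel = L/(kA) = 0.0123/(15.7·59.5) = 1.317×10^-5 K/W
ΣR = 6.356×10^-4 K/W
ΔT = Q·ΣR = 68300 × 6.356×10^-4 = 43.41 K
Heat flows inward, so T_out = T_in + ΔT = -21.9 + 43.41 = 21.5 °C

T_out = 21.5 °C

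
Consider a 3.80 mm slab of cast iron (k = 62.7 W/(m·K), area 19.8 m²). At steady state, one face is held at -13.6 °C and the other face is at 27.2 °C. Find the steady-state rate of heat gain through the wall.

Q = 13300 kW

Q = kA·ΔT/L = 62.7 × 19.8 × |-13.6 °C − 27.2 °C| / 0.00380 = 1.33×10^7 W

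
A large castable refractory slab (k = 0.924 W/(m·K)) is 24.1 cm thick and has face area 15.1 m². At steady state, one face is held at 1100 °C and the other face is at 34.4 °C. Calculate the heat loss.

Q = 61.7 kW

Q = kA·ΔT/L = 0.924 × 15.1 × |1100 °C − 34.4 °C| / 0.241 = 61700 W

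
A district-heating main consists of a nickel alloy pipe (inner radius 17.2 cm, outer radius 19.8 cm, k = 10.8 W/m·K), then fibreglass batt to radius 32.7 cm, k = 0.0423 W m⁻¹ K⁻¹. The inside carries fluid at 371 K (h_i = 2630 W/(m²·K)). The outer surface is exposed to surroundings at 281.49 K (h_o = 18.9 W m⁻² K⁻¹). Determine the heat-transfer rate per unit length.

Series thermal resistances, inner to outer:
  R'_conv,in = 1/(2πr h) = 1/(2π·0.172·2630) = 3.518×10^-4 m·K/W
  R'_nickel alloy = ln(0.198/0.172)/(2πk) = 0.1408/(2π·10.8) = 0.002075 m·K/W
  R'_fibreglass batt = ln(0.327/0.198)/(2πk) = 0.5017/(2π·0.0423) = 1.888 m·K/W
  R'_conv,out = 1/(2πr h) = 1/(2π·0.327·18.9) = 0.02575 m·K/W
ΣR = 3.518×10^-4 + 0.002075 + 1.888 + 0.02575 = 1.916 m·K/W
Q' = ΔT/ΣR = (371 K − 281.49 K)/1.916 = 46.7 W/m

Q' = 46.7 W/m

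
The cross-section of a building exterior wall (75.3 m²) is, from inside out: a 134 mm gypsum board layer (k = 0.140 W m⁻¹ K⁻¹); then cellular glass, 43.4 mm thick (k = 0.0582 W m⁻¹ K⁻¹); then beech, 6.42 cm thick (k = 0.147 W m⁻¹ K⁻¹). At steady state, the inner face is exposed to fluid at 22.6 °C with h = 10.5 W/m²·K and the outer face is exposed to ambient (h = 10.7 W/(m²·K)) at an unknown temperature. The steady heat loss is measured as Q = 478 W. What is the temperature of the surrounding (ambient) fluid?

T_out = 7.82 °C

Series resistances:
  R_conv,in = 1/(hA) = 1/(10.5·75.3) = 0.001265 K/W
  R_gypsum board = L/(kA) = 0.134/(0.140·75.3) = 0.01271 K/W
  R_cellular glass = L/(kA) = 0.0434/(0.0582·75.3) = 0.009903 K/W
  R_beech = L/(kA) = 0.0642/(0.147·75.3) = 0.005800 K/W
  R_conv,out = 1/(hA) = 1/(10.7·75.3) = 0.001241 K/W
ΣR = 0.03092 K/W
ΔT = Q·ΣR = 478 × 0.03092 = 14.78 K
Heat flows outward, so T_out = T_in − ΔT = 22.6 − 14.78 = 7.82 °C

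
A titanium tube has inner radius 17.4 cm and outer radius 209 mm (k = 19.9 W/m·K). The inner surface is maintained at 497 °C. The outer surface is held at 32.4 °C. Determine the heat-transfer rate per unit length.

Q' = 2πk·ΔT/ln(r₂/r₁) = 2π × 19.9 × 464.6 / ln(0.209/0.174) = 3.17×10^5 W/m

Q' = 317 kW/m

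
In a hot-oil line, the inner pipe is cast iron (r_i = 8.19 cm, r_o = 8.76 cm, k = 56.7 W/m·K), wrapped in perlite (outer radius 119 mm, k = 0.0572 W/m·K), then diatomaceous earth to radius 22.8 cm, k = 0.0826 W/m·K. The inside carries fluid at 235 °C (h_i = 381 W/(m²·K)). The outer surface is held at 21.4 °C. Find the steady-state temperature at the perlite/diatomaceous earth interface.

T = 148 °C

Series thermal resistances, inner to outer:
  R'_conv,in = 1/(2πr h) = 1/(2π·0.0819·381) = 0.005100 m·K/W
  R'_cast iron = ln(0.0876/0.0819)/(2πk) = 0.06728/(2π·56.7) = 1.889×10^-4 m·K/W
  R'_perlite = ln(0.119/0.0876)/(2πk) = 0.3063/(2π·0.0572) = 0.8524 m·K/W
  R'_diatomaceous earth = ln(0.228/0.119)/(2πk) = 0.6502/(2π·0.0826) = 1.253 m·K/W
ΣR = 0.005100 + 1.889×10^-4 + 0.8524 + 1.253 = 2.111 m·K/W
Q' = ΔT/ΣR = (235 °C − 21.4 °C)/2.111 = 101.2 W/m
From the inner boundary to the perlite/diatomaceous earth interface, ΣR_partial = 0.8577 m·K/W.
T_interface = T_in − Q'·ΣR_partial = 235 °C − (101.2)(0.8577) = 148 °C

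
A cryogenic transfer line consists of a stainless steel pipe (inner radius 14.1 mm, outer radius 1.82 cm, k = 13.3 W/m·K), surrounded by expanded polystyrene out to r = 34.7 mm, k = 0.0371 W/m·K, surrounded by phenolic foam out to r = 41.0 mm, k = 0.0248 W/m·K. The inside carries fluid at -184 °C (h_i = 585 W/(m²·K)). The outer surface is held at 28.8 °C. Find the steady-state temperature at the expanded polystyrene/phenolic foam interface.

T = -30.2 °C

Series thermal resistances, inner to outer:
  R'_conv,in = 1/(2πr h) = 1/(2π·0.0141·585) = 0.01930 m·K/W
  R'_stainless steel = ln(0.0182/0.0141)/(2πk) = 0.2552/(2π·13.3) = 0.003054 m·K/W
  R'_expanded polystyrene = ln(0.0347/0.0182)/(2πk) = 0.6453/(2π·0.0371) = 2.768 m·K/W
  R'_phenolic foam = ln(0.0410/0.0347)/(2πk) = 0.1668/(2π·0.0248) = 1.071 m·K/W
ΣR = 0.01930 + 0.003054 + 2.768 + 1.071 = 3.861 m·K/W
Q' = ΔT/ΣR = (-184 °C − 28.8 °C)/3.861 = -55.12 W/m
From the inner boundary to the expanded polystyrene/phenolic foam interface, ΣR_partial = 2.790 m·K/W.
T_interface = T_in − Q'·ΣR_partial = -184 °C − (-55.12)(2.790) = -30.2 °C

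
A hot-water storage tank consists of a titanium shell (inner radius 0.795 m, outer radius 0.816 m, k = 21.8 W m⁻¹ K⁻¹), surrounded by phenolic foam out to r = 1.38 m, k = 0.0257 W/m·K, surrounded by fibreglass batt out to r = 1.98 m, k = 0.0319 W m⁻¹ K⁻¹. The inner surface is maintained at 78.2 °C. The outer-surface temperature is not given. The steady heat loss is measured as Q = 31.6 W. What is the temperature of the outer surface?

T_out = 11.9 °C

Sum the resistances:
  R_titanium = (1/0.795 − 1/0.816)/(4πk) = 0.03237/(4π·21.8) = 1.182×10^-4 K/W
  R_phenolic foam = (1/0.816 − 1/1.38)/(4πk) = 0.5009/(4π·0.0257) = 1.551 K/W
  R_fibreglass batt = (1/1.38 − 1/1.98)/(4πk) = 0.2196/(4π·0.0319) = 0.5478 K/W
ΣR = 2.099 K/W
ΔT = Q·ΣR = 31.6 × 2.099 = 66.33 K
Heat flows outward, so T_out = T_in − ΔT = 78.2 − 66.33 = 11.9 °C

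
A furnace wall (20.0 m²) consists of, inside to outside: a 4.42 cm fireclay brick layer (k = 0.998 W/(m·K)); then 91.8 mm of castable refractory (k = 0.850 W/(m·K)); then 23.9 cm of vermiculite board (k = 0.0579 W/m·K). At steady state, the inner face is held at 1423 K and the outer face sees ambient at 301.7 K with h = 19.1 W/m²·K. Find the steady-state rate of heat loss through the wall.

Series thermal resistances, inner to outer:
  R_fireclay brick = L/(kA) = 0.0442/(0.998·20.0) = 0.002214 K/W
  R_castable refractory = L/(kA) = 0.0918/(0.850·20.0) = 0.005400 K/W
  R_vermiculite board = L/(kA) = 0.239/(0.0579·20.0) = 0.2064 K/W
  R_conv,out = 1/(hA) = 1/(19.1·20.0) = 0.002618 K/W
ΣR = 0.002214 + 0.005400 + 0.2064 + 0.002618 = 0.2166 K/W
Q = ΔT/ΣR = (1423 K − 301.7 K)/0.2166 = 5180 W

Q = 5180 W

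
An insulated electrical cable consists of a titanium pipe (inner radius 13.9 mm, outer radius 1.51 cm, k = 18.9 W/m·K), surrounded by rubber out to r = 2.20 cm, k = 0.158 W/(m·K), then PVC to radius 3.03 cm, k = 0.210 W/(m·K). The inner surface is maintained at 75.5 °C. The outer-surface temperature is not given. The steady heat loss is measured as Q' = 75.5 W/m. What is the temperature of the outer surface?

T_out = 28.5 °C

Sum the resistances:
  R'_titanium = ln(0.0151/0.0139)/(2πk) = 0.08281/(2π·18.9) = 6.973×10^-4 m·K/W
  R'_rubber = ln(0.0220/0.0151)/(2πk) = 0.3763/(2π·0.158) = 0.3791 m·K/W
  R'_PVC = ln(0.0303/0.0220)/(2πk) = 0.3201/(2π·0.210) = 0.2426 m·K/W
ΣR = 0.6224 m·K/W
ΔT = Q'·ΣR = 75.5 × 0.6224 = 46.99 K
Heat flows outward, so T_out = T_in − ΔT = 75.5 − 46.99 = 28.5 °C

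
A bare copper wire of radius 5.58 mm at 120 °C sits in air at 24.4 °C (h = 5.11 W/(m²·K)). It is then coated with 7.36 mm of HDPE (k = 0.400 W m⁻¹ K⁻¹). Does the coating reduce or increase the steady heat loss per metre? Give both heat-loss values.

Critical radius for a cylinder: r_cr = k/h = 0.0783 m = 7.83 cm.
Outer radius after coating: r₂ = 0.00558 + 0.00736 = 0.01294 m.
Since r₁ < r_cr and r₂ ≤ r_cr, the coating moves toward the maximum at r_cr — heat loss rises.
Bare: R = 1/(2πr₁h) = 5.582 m·K/W; Q = 95.6/5.582 = 17.1 W/m.
Coated: R = R_cond + R_conv = 2.742 m·K/W; Q = 95.6/2.742 = 34.9 W/m.

increases: 17.1 → 34.9 W/m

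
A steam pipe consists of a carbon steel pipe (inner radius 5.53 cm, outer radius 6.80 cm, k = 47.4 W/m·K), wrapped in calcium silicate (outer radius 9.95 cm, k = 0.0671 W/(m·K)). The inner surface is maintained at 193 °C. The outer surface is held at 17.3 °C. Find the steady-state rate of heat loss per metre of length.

Q' = 194 W/m

Series thermal resistances, inner to outer:
  R'_carbon steel = ln(0.0680/0.0553)/(2πk) = 0.2067/(2π·47.4) = 6.942×10^-4 m·K/W
  R'_calcium silicate = ln(0.0995/0.0680)/(2πk) = 0.3806/(2π·0.0671) = 0.9029 m·K/W
ΣR = 6.942×10^-4 + 0.9029 = 0.9036 m·K/W
Q' = ΔT/ΣR = (193 °C − 17.3 °C)/0.9036 = 194 W/m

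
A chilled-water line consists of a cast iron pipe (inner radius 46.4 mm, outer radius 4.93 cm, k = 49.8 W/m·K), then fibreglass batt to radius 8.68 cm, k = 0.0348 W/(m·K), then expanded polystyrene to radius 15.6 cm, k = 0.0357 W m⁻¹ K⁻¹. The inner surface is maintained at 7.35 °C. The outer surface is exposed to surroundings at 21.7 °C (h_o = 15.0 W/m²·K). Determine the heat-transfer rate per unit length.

Q' = 2.72 W/m

Resistance network (inner→outer):
  R'_cast iron = ln(0.0493/0.0464)/(2πk) = 0.06062/(2π·49.8) = 1.937×10^-4 m·K/W
  R'_fibreglass batt = ln(0.0868/0.0493)/(2πk) = 0.5657/(2π·0.0348) = 2.587 m·K/W
  R'_expanded polystyrene = ln(0.156/0.0868)/(2πk) = 0.5862/(2π·0.0357) = 2.614 m·K/W
  R'_conv,out = 1/(2πr h) = 1/(2π·0.156·15.0) = 0.06801 m·K/W
ΣR = 1.937×10^-4 + 2.587 + 2.614 + 0.06801 = 5.269 m·K/W
Q' = ΔT/ΣR = (7.35 °C − 21.7 °C)/5.269 = -2.72 W/m
(Negative Q' ⇒ heat flows inward; heat gain = 2.72 W/m.)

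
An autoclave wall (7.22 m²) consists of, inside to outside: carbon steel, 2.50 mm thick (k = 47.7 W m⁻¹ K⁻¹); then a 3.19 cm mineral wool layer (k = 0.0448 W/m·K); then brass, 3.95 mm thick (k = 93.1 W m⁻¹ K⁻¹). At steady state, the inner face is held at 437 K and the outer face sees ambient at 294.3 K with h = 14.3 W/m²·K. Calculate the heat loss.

Q = 1320 W

Series thermal resistances, inner to outer:
  R_carbon steel = L/(kA) = 0.00250/(47.7·7.22) = 7.259×10^-6 K/W
  R_mineral wool = L/(kA) = 0.0319/(0.0448·7.22) = 0.09862 K/W
  R_brass = L/(kA) = 0.00395/(93.1·7.22) = 5.876×10^-6 K/W
  R_conv,out = 1/(hA) = 1/(14.3·7.22) = 0.009686 K/W
ΣR = 7.259×10^-6 + 0.09862 + 5.876×10^-6 + 0.009686 = 0.1083 K/W
Q = ΔT/ΣR = (437 K − 294.3 K)/0.1083 = 1320 W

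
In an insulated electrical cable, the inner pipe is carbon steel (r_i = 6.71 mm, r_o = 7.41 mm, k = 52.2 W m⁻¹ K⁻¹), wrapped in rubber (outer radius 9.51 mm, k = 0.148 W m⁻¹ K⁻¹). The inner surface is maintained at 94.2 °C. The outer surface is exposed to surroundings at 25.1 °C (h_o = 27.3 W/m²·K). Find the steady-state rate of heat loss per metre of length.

Q' = 78.4 W/m

Treat each layer as a resistance in series:
  R'_carbon steel = ln(0.00741/0.00671)/(2πk) = 0.09923/(2π·52.2) = 3.026×10^-4 m·K/W
  R'_rubber = ln(0.00951/0.00741)/(2πk) = 0.2495/(2π·0.148) = 0.2683 m·K/W
  R'_conv,out = 1/(2πr h) = 1/(2π·0.00951·27.3) = 0.6130 m·K/W
ΣR = 3.026×10^-4 + 0.2683 + 0.6130 = 0.8816 m·K/W
Q' = ΔT/ΣR = (94.2 °C − 25.1 °C)/0.8816 = 78.4 W/m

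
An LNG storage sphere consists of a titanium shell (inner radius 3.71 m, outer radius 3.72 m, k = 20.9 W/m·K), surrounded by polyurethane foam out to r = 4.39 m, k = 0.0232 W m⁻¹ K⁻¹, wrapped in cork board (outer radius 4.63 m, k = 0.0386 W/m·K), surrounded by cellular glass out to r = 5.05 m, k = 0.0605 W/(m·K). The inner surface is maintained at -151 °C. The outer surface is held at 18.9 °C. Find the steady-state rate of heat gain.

Q = 900 W

Treat each layer as a resistance in series:
  R_titanium = (1/3.71 − 1/3.72)/(4πk) = 7.246×10^-4/(4π·20.9) = 2.759×10^-6 K/W
  R_polyurethane foam = (1/3.72 − 1/4.39)/(4πk) = 0.04103/(4π·0.0232) = 0.1407 K/W
  R_cork board = (1/4.39 − 1/4.63)/(4πk) = 0.01181/(4π·0.0386) = 0.02434 K/W
  R_cellular glass = (1/4.63 − 1/5.05)/(4πk) = 0.01796/(4π·0.0605) = 0.02363 K/W
ΣR = 2.759×10^-6 + 0.1407 + 0.02434 + 0.02363 = 0.1887 K/W
Q = ΔT/ΣR = (-151 °C − 18.9 °C)/0.1887 = -900 W
(Negative Q ⇒ heat flows inward; heat gain = 900 W.)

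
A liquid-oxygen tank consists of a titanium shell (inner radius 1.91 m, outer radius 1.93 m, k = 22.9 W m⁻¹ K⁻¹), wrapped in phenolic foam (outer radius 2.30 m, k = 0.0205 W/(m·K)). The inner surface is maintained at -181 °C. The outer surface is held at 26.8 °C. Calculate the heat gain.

Resistance network (inner→outer):
  R_titanium = (1/1.91 − 1/1.93)/(4πk) = 0.005425/(4π·22.9) = 1.885×10^-5 K/W
  R_phenolic foam = (1/1.93 − 1/2.30)/(4πk) = 0.08335/(4π·0.0205) = 0.3236 K/W
ΣR = 1.885×10^-5 + 0.3236 = 0.3236 K/W
Q = ΔT/ΣR = (-181 °C − 26.8 °C)/0.3236 = -642 W
(Negative Q ⇒ heat flows inward; heat gain = 642 W.)

Q = 642 W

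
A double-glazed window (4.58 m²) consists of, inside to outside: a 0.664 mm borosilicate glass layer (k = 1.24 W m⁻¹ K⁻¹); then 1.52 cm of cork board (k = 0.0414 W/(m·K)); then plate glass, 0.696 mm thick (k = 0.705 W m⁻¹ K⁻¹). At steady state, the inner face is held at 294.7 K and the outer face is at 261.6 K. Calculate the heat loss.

Resistance network (inner→outer):
  R_borosilicate glass = L/(kA) = 6.64×10^-4/(1.24·4.58) = 1.169×10^-4 K/W
  R_cork board = L/(kA) = 0.0152/(0.0414·4.58) = 0.08016 K/W
  R_plate glass = L/(kA) = 6.96×10^-4/(0.705·4.58) = 2.156×10^-4 K/W
ΣR = 1.169×10^-4 + 0.08016 + 2.156×10^-4 = 0.08049 K/W
Q = ΔT/ΣR = (294.7 K − 261.6 K)/0.08049 = 411 W

Q = 411 W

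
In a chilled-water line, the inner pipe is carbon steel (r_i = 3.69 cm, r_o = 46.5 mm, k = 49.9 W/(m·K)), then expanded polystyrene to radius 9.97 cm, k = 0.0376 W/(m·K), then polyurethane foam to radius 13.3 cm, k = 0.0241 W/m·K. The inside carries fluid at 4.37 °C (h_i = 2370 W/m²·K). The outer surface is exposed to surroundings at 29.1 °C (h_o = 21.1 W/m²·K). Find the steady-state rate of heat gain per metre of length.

Q' = 4.76 W/m

Treat each layer as a resistance in series:
  R'_conv,in = 1/(2πr h) = 1/(2π·0.0369·2370) = 0.001820 m·K/W
  R'_carbon steel = ln(0.0465/0.0369)/(2πk) = 0.2312/(2π·49.9) = 7.375×10^-4 m·K/W
  R'_expanded polystyrene = ln(0.0997/0.0465)/(2πk) = 0.7627/(2π·0.0376) = 3.228 m·K/W
  R'_polyurethane foam = ln(0.133/0.0997)/(2πk) = 0.2882/(2π·0.0241) = 1.903 m·K/W
  R'_conv,out = 1/(2πr h) = 1/(2π·0.133·21.1) = 0.05671 m·K/W
ΣR = 0.001820 + 7.375×10^-4 + 3.228 + 1.903 + 0.05671 = 5.190 m·K/W
Q' = ΔT/ΣR = (4.37 °C − 29.1 °C)/5.190 = -4.76 W/m
(Negative Q' ⇒ heat flows inward; heat gain = 4.76 W/m.)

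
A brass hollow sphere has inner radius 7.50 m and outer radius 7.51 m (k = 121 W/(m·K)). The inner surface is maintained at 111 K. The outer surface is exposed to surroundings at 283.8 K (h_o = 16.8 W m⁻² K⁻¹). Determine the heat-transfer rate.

Series thermal resistances, inner to outer:
  R_brass = (1/7.50 − 1/7.51)/(4πk) = 1.775×10^-4/(4π·121) = 1.168×10^-7 K/W
  R_conv,out = 1/(4πr²h) = 1/(4π·7.51²·16.8) = 8.398×10^-5 K/W
ΣR = 1.168×10^-7 + 8.398×10^-5 = 8.410×10^-5 K/W
Q = ΔT/ΣR = (111 K − 283.8 K)/8.410×10^-5 = -2.05×10^6 W
(Negative Q ⇒ heat flows inward; heat gain = 2.05×10^6 W.)

Q = 2050 kW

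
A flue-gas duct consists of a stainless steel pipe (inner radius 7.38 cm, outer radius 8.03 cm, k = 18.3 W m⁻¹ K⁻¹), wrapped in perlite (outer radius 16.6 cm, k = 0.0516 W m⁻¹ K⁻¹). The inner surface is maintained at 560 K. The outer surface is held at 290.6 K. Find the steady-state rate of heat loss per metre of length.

Q' = 120 W/m

Series thermal resistances, inner to outer:
  R'_stainless steel = ln(0.0803/0.0738)/(2πk) = 0.08441/(2π·18.3) = 7.341×10^-4 m·K/W
  R'_perlite = ln(0.166/0.0803)/(2πk) = 0.7262/(2π·0.0516) = 2.240 m·K/W
ΣR = 7.341×10^-4 + 2.240 = 2.241 m·K/W
Q' = ΔT/ΣR = (560 K − 290.6 K)/2.241 = 120 W/m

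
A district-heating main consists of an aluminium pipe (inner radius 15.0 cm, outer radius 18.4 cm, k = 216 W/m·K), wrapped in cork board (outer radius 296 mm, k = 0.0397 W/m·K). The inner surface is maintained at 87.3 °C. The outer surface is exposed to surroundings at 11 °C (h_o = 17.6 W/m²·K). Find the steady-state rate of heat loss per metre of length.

Q' = 39.4 W/m

Treat each layer as a resistance in series:
  R'_aluminium = ln(0.184/0.150)/(2πk) = 0.2043/(2π·216) = 1.505×10^-4 m·K/W
  R'_cork board = ln(0.296/0.184)/(2πk) = 0.4754/(2π·0.0397) = 1.906 m·K/W
  R'_conv,out = 1/(2πr h) = 1/(2π·0.296·17.6) = 0.03055 m·K/W
ΣR = 1.505×10^-4 + 1.906 + 0.03055 = 1.937 m·K/W
Q' = ΔT/ΣR = (87.3 °C − 11 °C)/1.937 = 39.4 W/m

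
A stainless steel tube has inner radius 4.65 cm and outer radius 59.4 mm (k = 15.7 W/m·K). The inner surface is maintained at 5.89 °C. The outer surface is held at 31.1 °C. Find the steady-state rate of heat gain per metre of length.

Q' = 2πk·ΔT/ln(r₂/r₁) = 2π × 15.7 × 25.21 / ln(0.0594/0.0465) = 10200 W/m

Q' = 10200 W/m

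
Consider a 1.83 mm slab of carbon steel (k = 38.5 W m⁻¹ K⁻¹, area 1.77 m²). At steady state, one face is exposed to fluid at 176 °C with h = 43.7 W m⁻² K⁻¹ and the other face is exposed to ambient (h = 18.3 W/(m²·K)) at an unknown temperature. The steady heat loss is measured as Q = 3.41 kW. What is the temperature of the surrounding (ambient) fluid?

Sum the resistances:
  R_conv,in = 1/(hA) = 1/(43.7·1.77) = 0.01293 K/W
  R_carbon steel = L/(kA) = 0.00183/(38.5·1.77) = 2.685×10^-5 K/W
  R_conv,out = 1/(hA) = 1/(18.3·1.77) = 0.03087 K/W
ΣR = 0.04383 K/W
ΔT = Q·ΣR = 3410 × 0.04383 = 149.5 K
Heat flows outward, so T_out = T_in − ΔT = 176 − 149.5 = 26.5 °C

T_out = 26.5 °C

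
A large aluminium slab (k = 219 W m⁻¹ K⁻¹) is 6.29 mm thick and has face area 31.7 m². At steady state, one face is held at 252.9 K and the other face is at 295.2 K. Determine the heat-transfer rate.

Q = kA·ΔT/L = 219 × 31.7 × |252.9 K − 295.2 K| / 0.00629 = 4.67×10^7 W

Q = 4.67×10^7 W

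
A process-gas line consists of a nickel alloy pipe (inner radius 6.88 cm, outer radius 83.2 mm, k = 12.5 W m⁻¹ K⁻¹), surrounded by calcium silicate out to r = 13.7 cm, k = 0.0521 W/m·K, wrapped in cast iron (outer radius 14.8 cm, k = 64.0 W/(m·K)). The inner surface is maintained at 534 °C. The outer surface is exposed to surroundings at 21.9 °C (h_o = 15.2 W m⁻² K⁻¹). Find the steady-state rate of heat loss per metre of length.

Resistance network (inner→outer):
  R'_nickel alloy = ln(0.0832/0.0688)/(2πk) = 0.1900/(2π·12.5) = 0.002420 m·K/W
  R'_calcium silicate = ln(0.137/0.0832)/(2πk) = 0.4987/(2π·0.0521) = 1.524 m·K/W
  R'_cast iron = ln(0.148/0.137)/(2πk) = 0.07723/(2π·64.0) = 1.921×10^-4 m·K/W
  R'_conv,out = 1/(2πr h) = 1/(2π·0.148·15.2) = 0.07075 m·K/W
ΣR = 0.002420 + 1.524 + 1.921×10^-4 + 0.07075 = 1.597 m·K/W
Q' = ΔT/ΣR = (534 °C − 21.9 °C)/1.597 = 321 W/m

Q' = 321 W/m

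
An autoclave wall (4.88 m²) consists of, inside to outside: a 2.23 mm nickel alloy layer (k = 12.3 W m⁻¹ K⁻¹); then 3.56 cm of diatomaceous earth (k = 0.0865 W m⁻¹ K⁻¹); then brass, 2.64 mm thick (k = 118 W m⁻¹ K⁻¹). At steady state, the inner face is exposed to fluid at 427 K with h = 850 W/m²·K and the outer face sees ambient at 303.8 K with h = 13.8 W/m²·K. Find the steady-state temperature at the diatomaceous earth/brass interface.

Treat each layer as a resistance in series:
  R_conv,in = 1/(hA) = 1/(850·4.88) = 2.411×10^-4 K/W
  R_nickel alloy = L/(kA) = 0.00223/(12.3·4.88) = 3.715×10^-5 K/W
  R_diatomaceous earth = L/(kA) = 0.0356/(0.0865·4.88) = 0.08434 K/W
  R_brass = L/(kA) = 0.00264/(118·4.88) = 4.585×10^-6 K/W
  R_conv,out = 1/(hA) = 1/(13.8·4.88) = 0.01485 K/W
ΣR = 2.411×10^-4 + 3.715×10^-5 + 0.08434 + 4.585×10^-6 + 0.01485 = 0.09947 K/W
Q = ΔT/ΣR = (427 K − 303.8 K)/0.09947 = 1239 W
From the inner boundary to the diatomaceous earth/brass interface, ΣR_partial = 0.08462 K/W.
T_interface = T_in − Q·ΣR_partial = 427 K − (1239)(0.08462) = 322.2 K

T = 322.2 K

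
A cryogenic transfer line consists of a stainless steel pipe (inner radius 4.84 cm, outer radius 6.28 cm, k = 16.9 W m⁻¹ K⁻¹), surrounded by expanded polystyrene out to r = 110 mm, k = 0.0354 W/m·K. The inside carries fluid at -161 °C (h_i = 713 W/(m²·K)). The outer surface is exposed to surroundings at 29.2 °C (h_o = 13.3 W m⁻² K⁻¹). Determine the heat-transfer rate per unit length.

Q' = 72.2 W/m

Resistance network (inner→outer):
  R'_conv,in = 1/(2πr h) = 1/(2π·0.0484·713) = 0.004612 m·K/W
  R'_stainless steel = ln(0.0628/0.0484)/(2πk) = 0.2605/(2π·16.9) = 0.002453 m·K/W
  R'_expanded polystyrene = ln(0.110/0.0628)/(2πk) = 0.5605/(2π·0.0354) = 2.520 m·K/W
  R'_conv,out = 1/(2πr h) = 1/(2π·0.110·13.3) = 0.1088 m·K/W
ΣR = 0.004612 + 0.002453 + 2.520 + 0.1088 = 2.636 m·K/W
Q' = ΔT/ΣR = (-161 °C − 29.2 °C)/2.636 = -72.2 W/m
(Negative Q' ⇒ heat flows inward; heat gain = 72.2 W/m.)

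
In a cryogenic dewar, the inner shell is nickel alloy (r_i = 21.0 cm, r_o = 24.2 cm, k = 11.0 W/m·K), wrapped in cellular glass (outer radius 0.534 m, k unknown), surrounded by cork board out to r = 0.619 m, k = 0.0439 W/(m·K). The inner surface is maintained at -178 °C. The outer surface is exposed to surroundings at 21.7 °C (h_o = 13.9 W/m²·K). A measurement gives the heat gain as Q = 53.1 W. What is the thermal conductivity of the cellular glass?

ΣR = ΔT/Q = |-178 − 21.7|/53.1 = 3.761 K/W
Known resistances:
  R_nickel alloy = (1/0.210 − 1/0.242)/(4πk) = 0.6297/(4π·11.0) = 0.004555 K/W
  R_cork board = (1/0.534 − 1/0.619)/(4πk) = 0.2572/(4π·0.0439) = 0.4661 K/W
  R_conv,out = 1/(4πr²h) = 1/(4π·0.619²·13.9) = 0.01494 K/W
R_cellular glass = ΣR − ΣR_known = 3.761 − 0.4856 = 3.275 K/W
(1/r₁−1/r₂)/(4πk) = 3.275 ⇒ k = 2.260/(4π·3.275) = 0.0549 W/m·K

k = 0.0549 W/m·K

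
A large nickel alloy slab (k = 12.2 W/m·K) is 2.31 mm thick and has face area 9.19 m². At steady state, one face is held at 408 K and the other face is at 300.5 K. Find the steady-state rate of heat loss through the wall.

Q = 5220 kW

Q = kA·ΔT/L = 12.2 × 9.19 × |408 K − 300.5 K| / 0.00231 = 5.22×10^6 W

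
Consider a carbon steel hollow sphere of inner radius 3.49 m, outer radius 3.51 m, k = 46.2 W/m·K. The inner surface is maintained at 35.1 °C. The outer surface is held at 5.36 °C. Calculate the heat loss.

Q = 4πk·ΔT/(1/r₁ − 1/r₂) = 4π × 46.2 × 29.74 / (1/3.49 − 1/3.51) = 1.06×10^7 W

Q = 1.06×10^7 W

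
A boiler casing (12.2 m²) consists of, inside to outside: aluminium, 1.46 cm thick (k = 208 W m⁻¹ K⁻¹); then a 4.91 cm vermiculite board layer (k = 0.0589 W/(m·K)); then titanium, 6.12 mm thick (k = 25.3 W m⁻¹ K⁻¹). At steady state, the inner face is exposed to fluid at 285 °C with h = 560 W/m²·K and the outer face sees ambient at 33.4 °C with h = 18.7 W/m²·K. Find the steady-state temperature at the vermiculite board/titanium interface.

Resistance network (inner→outer):
  R_conv,in = 1/(hA) = 1/(560·12.2) = 1.464×10^-4 K/W
  R_aluminium = L/(kA) = 0.0146/(208·12.2) = 5.753×10^-6 K/W
  R_vermiculite board = L/(kA) = 0.0491/(0.0589·12.2) = 0.06833 K/W
  R_titanium = L/(kA) = 0.00612/(25.3·12.2) = 1.983×10^-5 K/W
  R_conv,out = 1/(hA) = 1/(18.7·12.2) = 0.004383 K/W
ΣR = 1.464×10^-4 + 5.753×10^-6 + 0.06833 + 1.983×10^-5 + 0.004383 = 0.07288 K/W
Q = ΔT/ΣR = (285 °C − 33.4 °C)/0.07288 = 3452 W
From the inner boundary to the vermiculite board/titanium interface, ΣR_partial = 0.06848 K/W.
T_interface = T_in − Q·ΣR_partial = 285 °C − (3452)(0.06848) = 48.6 °C

T = 48.6 °C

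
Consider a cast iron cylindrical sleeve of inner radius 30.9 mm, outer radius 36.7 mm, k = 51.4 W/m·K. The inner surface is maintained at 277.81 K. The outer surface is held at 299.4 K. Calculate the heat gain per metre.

Q' = 2πk·ΔT/ln(r₂/r₁) = 2π × 51.4 × 21.59 / ln(0.0367/0.0309) = 40500 W/m

Q' = 40.5 kW/m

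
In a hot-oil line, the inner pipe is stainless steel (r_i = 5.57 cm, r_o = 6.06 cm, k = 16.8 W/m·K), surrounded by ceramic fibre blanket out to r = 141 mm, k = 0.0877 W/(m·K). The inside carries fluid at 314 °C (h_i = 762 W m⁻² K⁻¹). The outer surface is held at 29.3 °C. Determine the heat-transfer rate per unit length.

Q' = 185 W/m

Series thermal resistances, inner to outer:
  R'_conv,in = 1/(2πr h) = 1/(2π·0.0557·762) = 0.003750 m·K/W
  R'_stainless steel = ln(0.0606/0.0557)/(2πk) = 0.08431/(2π·16.8) = 7.988×10^-4 m·K/W
  R'_ceramic fibre blanket = ln(0.141/0.0606)/(2πk) = 0.8445/(2π·0.0877) = 1.533 m·K/W
ΣR = 0.003750 + 7.988×10^-4 + 1.533 = 1.538 m·K/W
Q' = ΔT/ΣR = (314 °C − 29.3 °C)/1.538 = 185 W/m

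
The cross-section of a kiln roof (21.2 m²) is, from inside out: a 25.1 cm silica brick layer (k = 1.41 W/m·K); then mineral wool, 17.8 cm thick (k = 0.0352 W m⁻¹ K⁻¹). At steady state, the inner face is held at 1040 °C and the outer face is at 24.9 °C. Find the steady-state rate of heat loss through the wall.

Q = 4.11 kW

Treat each layer as a resistance in series:
  R_silica brick = L/(kA) = 0.251/(1.41·21.2) = 0.008397 K/W
  R_mineral wool = L/(kA) = 0.178/(0.0352·21.2) = 0.2385 K/W
ΣR = 0.008397 + 0.2385 = 0.2469 K/W
Q = ΔT/ΣR = (1040 °C − 24.9 °C)/0.2469 = 4110 W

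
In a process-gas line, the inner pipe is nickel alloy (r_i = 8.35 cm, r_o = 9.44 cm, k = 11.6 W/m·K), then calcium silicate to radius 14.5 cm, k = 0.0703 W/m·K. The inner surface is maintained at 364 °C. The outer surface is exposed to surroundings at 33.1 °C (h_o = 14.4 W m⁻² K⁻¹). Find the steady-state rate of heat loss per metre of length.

Q' = 315 W/m

Series thermal resistances, inner to outer:
  R'_nickel alloy = ln(0.0944/0.0835)/(2πk) = 0.1227/(2π·11.6) = 0.001683 m·K/W
  R'_calcium silicate = ln(0.145/0.0944)/(2πk) = 0.4292/(2π·0.0703) = 0.9717 m·K/W
  R'_conv,out = 1/(2πr h) = 1/(2π·0.145·14.4) = 0.07622 m·K/W
ΣR = 0.001683 + 0.9717 + 0.07622 = 1.050 m·K/W
Q' = ΔT/ΣR = (364 °C − 33.1 °C)/1.050 = 315 W/m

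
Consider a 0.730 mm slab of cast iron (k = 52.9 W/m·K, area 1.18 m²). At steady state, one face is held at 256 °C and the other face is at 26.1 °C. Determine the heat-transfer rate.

Q = kA·ΔT/L = 52.9 × 1.18 × |256 °C − 26.1 °C| / 7.30×10^-4 = 1.97×10^7 W

Q = 19700 kW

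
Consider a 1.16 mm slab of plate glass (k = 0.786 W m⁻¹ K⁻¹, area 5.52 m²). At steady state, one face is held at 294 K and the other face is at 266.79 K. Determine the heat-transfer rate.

Q = 102 kW

Q = kA·ΔT/L = 0.786 × 5.52 × |294 K − 266.79 K| / 0.00116 = 1.02×10^5 W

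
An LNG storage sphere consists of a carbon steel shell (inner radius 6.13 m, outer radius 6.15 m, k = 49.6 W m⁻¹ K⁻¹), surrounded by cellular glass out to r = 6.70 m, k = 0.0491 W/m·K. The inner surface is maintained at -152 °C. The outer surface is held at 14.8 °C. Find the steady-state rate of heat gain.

Treat each layer as a resistance in series:
  R_carbon steel = (1/6.13 − 1/6.15)/(4πk) = 5.305×10^-4/(4π·49.6) = 8.511×10^-7 K/W
  R_cellular glass = (1/6.15 − 1/6.70)/(4πk) = 0.01335/(4π·0.0491) = 0.02163 K/W
ΣR = 8.511×10^-7 + 0.02163 = 0.02163 K/W
Q = ΔT/ΣR = (-152 °C − 14.8 °C)/0.02163 = -7710 W
(Negative Q ⇒ heat flows inward; heat gain = 7710 W.)

Q = 7.71 kW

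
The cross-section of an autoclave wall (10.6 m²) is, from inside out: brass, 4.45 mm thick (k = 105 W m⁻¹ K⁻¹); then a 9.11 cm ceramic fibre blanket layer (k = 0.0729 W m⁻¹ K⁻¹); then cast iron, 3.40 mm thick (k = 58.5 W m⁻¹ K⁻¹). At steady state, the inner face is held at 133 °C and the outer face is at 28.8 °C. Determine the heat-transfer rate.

Series thermal resistances, inner to outer:
  R_brass = L/(kA) = 0.00445/(105·10.6) = 3.998×10^-6 K/W
  R_ceramic fibre blanket = L/(kA) = 0.0911/(0.0729·10.6) = 0.1179 K/W
  R_cast iron = L/(kA) = 0.00340/(58.5·10.6) = 5.483×10^-6 K/W
ΣR = 3.998×10^-6 + 0.1179 + 5.483×10^-6 = 0.1179 K/W
Q = ΔT/ΣR = (133 °C − 28.8 °C)/0.1179 = 884 W

Q = 884 W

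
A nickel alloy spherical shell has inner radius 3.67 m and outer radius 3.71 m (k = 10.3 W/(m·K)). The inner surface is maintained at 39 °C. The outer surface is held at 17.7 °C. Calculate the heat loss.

Q = 4πk·ΔT/(1/r₁ − 1/r₂) = 4π × 10.3 × 21.3 / (1/3.67 − 1/3.71) = 9.38×10^5 W

Q = 9.38×10^5 W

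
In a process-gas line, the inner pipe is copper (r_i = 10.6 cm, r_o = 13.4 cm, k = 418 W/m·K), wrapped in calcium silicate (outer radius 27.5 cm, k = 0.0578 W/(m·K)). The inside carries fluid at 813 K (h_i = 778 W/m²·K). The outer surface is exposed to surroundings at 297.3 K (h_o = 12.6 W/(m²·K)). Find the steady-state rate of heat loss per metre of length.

Q' = 254 W/m

Resistance network (inner→outer):
  R'_conv,in = 1/(2πr h) = 1/(2π·0.106·778) = 0.001930 m·K/W
  R'_copper = ln(0.134/0.106)/(2πk) = 0.2344/(2π·418) = 8.925×10^-5 m·K/W
  R'_calcium silicate = ln(0.275/0.134)/(2πk) = 0.7189/(2π·0.0578) = 1.980 m·K/W
  R'_conv,out = 1/(2πr h) = 1/(2π·0.275·12.6) = 0.04593 m·K/W
ΣR = 0.001930 + 8.925×10^-5 + 1.980 + 0.04593 = 2.028 m·K/W
Q' = ΔT/ΣR = (813 K − 297.3 K)/2.028 = 254 W/m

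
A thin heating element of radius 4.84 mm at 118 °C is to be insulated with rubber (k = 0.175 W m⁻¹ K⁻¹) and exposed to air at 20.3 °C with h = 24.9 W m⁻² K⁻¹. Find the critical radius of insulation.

r_cr = 0.703 cm

For a cylinder, r_cr = k_ins/h = 0.175/24.9 = 0.00703 m = 0.703 cm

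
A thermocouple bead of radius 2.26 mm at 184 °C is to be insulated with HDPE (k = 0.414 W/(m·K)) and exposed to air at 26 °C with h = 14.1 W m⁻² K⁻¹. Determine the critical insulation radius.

For a sphere, r_cr = 2k_ins/h = 2·0.414/14.1 = 0.0587 m = 5.87 cm

r_cr = 5.87 cm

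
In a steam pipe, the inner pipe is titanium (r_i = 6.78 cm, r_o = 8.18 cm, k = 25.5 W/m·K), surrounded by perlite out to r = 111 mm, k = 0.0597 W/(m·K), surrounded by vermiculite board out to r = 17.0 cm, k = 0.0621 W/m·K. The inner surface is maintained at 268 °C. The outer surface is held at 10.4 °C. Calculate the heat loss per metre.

Treat each layer as a resistance in series:
  R'_titanium = ln(0.0818/0.0678)/(2πk) = 0.1877/(2π·25.5) = 0.001172 m·K/W
  R'_perlite = ln(0.111/0.0818)/(2πk) = 0.3053/(2π·0.0597) = 0.8138 m·K/W
  R'_vermiculite board = ln(0.170/0.111)/(2πk) = 0.4263/(2π·0.0621) = 1.092 m·K/W
ΣR = 0.001172 + 0.8138 + 1.092 = 1.907 m·K/W
Q' = ΔT/ΣR = (268 °C − 10.4 °C)/1.907 = 135 W/m

Q' = 135 W/m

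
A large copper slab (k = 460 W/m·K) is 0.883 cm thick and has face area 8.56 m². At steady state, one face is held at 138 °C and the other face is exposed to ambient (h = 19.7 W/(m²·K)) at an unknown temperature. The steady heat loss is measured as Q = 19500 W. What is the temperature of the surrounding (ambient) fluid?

T_out = 22.3 °C

Sum the resistances:
  R_copper = L/(kA) = 0.00883/(460·8.56) = 2.242×10^-6 K/W
  R_conv,out = 1/(hA) = 1/(19.7·8.56) = 0.005930 K/W
ΣR = 0.005932 K/W
ΔT = Q·ΣR = 19500 × 0.005932 = 115.7 K
Heat flows outward, so T_out = T_in − ΔT = 138 − 115.7 = 22.3 °C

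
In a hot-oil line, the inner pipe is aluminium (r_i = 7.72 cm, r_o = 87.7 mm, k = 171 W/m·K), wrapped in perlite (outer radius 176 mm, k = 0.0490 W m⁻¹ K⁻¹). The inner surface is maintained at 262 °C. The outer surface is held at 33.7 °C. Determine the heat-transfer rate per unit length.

Q' = 101 W/m

Treat each layer as a resistance in series:
  R'_aluminium = ln(0.0877/0.0772)/(2πk) = 0.1275/(2π·171) = 1.187×10^-4 m·K/W
  R'_perlite = ln(0.176/0.0877)/(2πk) = 0.6966/(2π·0.0490) = 2.262 m·K/W
ΣR = 1.187×10^-4 + 2.262 = 2.262 m·K/W
Q' = ΔT/ΣR = (262 °C − 33.7 °C)/2.262 = 101 W/m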